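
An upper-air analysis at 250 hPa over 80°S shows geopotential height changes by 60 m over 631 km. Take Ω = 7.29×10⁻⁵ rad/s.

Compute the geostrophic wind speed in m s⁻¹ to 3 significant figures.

6.50 m s⁻¹

Coriolis parameter at 80°S:
f = 2Ω sin φ = 2 × 7.29×10⁻⁵ × sin 80° = 1.44×10⁻⁴ s⁻¹
Height gradient: |∂Z/∂n| = 60 m / 631000 m = 9.51×10⁻⁵
On a pressure surface, geostrophic balance gives V_g = (g/f)|∂Z/∂n|:
V_g = 9.81 × 9.51×10⁻⁵ / 1.44×10⁻⁴ = 6.50 m/s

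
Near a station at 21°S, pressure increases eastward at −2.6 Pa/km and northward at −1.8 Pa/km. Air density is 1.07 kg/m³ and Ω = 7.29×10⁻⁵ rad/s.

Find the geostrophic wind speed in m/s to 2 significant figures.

57 m/s

Coriolis parameter at 21°S:
f = 2Ω sin φ = 2 × 7.29×10⁻⁵ × sin 21° = 5.23×10⁻⁵ s⁻¹
In the Southern Hemisphere f is negative: f = −5.23×10⁻⁵ s⁻¹.
Component geostrophic relations (x east, y north):
u_g = −(1/(fρ)) ∂P/∂y,  v_g = (1/(fρ)) ∂P/∂x
u_g = −(−1.8×10⁻³)/(−5.23×10⁻⁵ × 1.07) = −32.2 m/s;  v_g = (−2.6×10⁻³)/(−5.23×10⁻⁵ × 1.07) = 46.5 m/s
|V_g| = √(u_g² + v_g²) = 56.6 m/s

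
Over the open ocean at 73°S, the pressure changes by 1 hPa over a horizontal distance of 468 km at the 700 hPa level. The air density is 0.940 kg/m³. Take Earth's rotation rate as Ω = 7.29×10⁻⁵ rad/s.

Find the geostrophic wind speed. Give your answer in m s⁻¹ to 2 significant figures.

1.6 m s⁻¹

Coriolis parameter at 73°S:
f = 2Ω sin φ = 2 × 7.29×10⁻⁵ × sin 73° = 1.39×10⁻⁴ s⁻¹
Pressure gradient: |∂P/∂n| = 100 Pa / 468000 m = 2.14×10⁻⁴ Pa/m
Geostrophic balance (pressure-gradient force = Coriolis force):
V_g = (1/(fρ)) |∂P/∂n| = 2.14×10⁻⁴ / (1.39×10⁻⁴ × 0.940) = 1.63 m/s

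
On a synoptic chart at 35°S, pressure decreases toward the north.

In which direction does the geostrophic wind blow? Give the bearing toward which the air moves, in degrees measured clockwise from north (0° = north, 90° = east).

270°

The pressure-gradient force points toward the north (bearing 000°).
Geostrophic balance: in the Southern Hemisphere the Coriolis force deflects motion to the left, so the geostrophic wind blows 90° to the left of the pressure-gradient force (low pressure on the right).
Rotating 000° by 90° counterclockwise gives 270° — the wind blows toward the west.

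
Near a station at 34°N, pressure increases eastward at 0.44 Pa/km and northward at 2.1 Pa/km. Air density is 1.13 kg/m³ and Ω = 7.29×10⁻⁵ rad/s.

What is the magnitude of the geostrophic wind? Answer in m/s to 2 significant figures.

Coriolis parameter at 34°N:
f = 2Ω sin φ = 2 × 7.29×10⁻⁵ × sin 34° = 8.15×10⁻⁵ s⁻¹
Component geostrophic relations (x east, y north):
u_g = −(1/(fρ)) ∂P/∂y,  v_g = (1/(fρ)) ∂P/∂x
u_g = −(2.1×10⁻³)/(8.15×10⁻⁵ × 1.13) = −22.8 m/s;  v_g = (0.44×10⁻³)/(8.15×10⁻⁵ × 1.13) = 4.78 m/s
|V_g| = √(u_g² + v_g²) = 23.3 m/s

23 m/s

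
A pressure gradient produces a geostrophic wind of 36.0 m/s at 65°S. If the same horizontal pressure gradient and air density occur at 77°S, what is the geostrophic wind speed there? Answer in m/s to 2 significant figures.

With the same pressure gradient and density, V_g ∝ 1/f ∝ 1/sin φ.
V₂ = V₁ · sin φ₁ / sin φ₂ = 36.0 × sin 65° / sin 77°
V₂ = 36.0 × 0.9063/0.9744 = 33 m/s

33 m/s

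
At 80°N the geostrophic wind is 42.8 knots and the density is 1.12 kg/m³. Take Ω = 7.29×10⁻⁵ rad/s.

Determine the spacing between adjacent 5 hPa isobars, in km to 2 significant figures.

Coriolis parameter at 80°N:
f = 2Ω sin φ = 2 × 7.29×10⁻⁵ × sin 80° = 1.44×10⁻⁴ s⁻¹
Wind speed in SI: 42.8 knots = 22.0 m/s
Geostrophic balance rearranged: |∂P/∂n| = f ρ V_g
|∂P/∂n| = 1.44×10⁻⁴ × 1.12 × 22.0 = 3.54×10⁻³ Pa/m
Isobar spacing: Δn = ΔP/|∂P/∂n| = 500 Pa / 3.54×10⁻³ Pa/m = 141209 m ≈ 140 km

140 km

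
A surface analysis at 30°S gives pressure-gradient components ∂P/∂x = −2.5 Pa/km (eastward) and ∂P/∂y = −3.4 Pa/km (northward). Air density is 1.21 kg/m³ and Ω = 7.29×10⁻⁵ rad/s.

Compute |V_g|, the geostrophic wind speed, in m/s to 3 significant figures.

Coriolis parameter at 30°S:
f = 2Ω sin φ = 2 × 7.29×10⁻⁵ × sin 30° = 7.29×10⁻⁵ s⁻¹
In the Southern Hemisphere f is negative: f = −7.29×10⁻⁵ s⁻¹.
Component geostrophic relations (x east, y north):
u_g = −(1/(fρ)) ∂P/∂y,  v_g = (1/(fρ)) ∂P/∂x
u_g = −(−3.4×10⁻³)/(−7.29×10⁻⁵ × 1.21) = −38.5 m/s;  v_g = (−2.5×10⁻³)/(−7.29×10⁻⁵ × 1.21) = 28.3 m/s
|V_g| = √(u_g² + v_g²) = 47.8 m/s

47.8 m/s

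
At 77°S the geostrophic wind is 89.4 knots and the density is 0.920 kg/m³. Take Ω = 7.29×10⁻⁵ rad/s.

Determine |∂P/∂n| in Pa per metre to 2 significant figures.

6.0×10⁻³ Pa/m

Coriolis parameter at 77°S:
f = 2Ω sin φ = 2 × 7.29×10⁻⁵ × sin 77° = 1.42×10⁻⁴ s⁻¹
Wind speed in SI: 89.4 knots = 46.0 m/s
Geostrophic balance rearranged: |∂P/∂n| = f ρ V_g
|∂P/∂n| = 1.42×10⁻⁴ × 0.920 × 46.0 = 6.01×10⁻³ Pa/m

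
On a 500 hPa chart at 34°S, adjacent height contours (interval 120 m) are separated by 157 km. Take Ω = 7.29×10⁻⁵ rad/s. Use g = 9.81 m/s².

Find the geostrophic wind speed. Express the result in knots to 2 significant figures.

Coriolis parameter at 34°S:
f = 2Ω sin φ = 2 × 7.29×10⁻⁵ × sin 34° = 8.15×10⁻⁵ s⁻¹
Height gradient: |∂Z/∂n| = 120 m / 157000 m = 7.64×10⁻⁴
On a pressure surface, geostrophic balance gives V_g = (g/f)|∂Z/∂n|:
V_g = 9.81 × 7.64×10⁻⁴ / 8.15×10⁻⁵ = 92.0 m/s
Converting: 92.0 m/s × 1.944 = 180 knots

180 knots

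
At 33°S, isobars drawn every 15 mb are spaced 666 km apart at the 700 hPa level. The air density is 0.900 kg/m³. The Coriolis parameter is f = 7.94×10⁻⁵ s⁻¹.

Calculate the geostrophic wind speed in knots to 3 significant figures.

61.3 knots

Pressure gradient: |∂P/∂n| = 1500 Pa / 666000 m = 2.25×10⁻³ Pa/m
Geostrophic balance (pressure-gradient force = Coriolis force):
V_g = (1/(fρ)) |∂P/∂n| = 2.25×10⁻³ / (7.94×10⁻⁵ × 0.900) = 31.5 m/s
Converting: 31.5 m/s × 1.944 = 61.3 knots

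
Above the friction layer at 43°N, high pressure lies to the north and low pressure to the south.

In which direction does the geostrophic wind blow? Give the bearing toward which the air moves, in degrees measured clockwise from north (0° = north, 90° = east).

270°

The pressure-gradient force points toward the south (bearing 180°).
Geostrophic balance: in the Northern Hemisphere the Coriolis force deflects motion to the right, so the geostrophic wind blows 90° to the right of the pressure-gradient force (low pressure on the left).
Rotating 180° by 90° clockwise gives 270° — the wind blows toward the west.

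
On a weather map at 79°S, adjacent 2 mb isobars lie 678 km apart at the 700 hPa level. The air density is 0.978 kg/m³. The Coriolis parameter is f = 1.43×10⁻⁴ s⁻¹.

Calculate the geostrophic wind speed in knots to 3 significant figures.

4.10 knots

Pressure gradient: |∂P/∂n| = 200 Pa / 678000 m = 2.95×10⁻⁴ Pa/m
Geostrophic balance (pressure-gradient force = Coriolis force):
V_g = (1/(fρ)) |∂P/∂n| = 2.95×10⁻⁴ / (1.43×10⁻⁴ × 0.978) = 2.11 m/s
Converting: 2.11 m/s × 1.944 = 4.10 knots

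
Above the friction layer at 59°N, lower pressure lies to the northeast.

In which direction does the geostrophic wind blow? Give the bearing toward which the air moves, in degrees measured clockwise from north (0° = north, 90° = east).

The pressure-gradient force points toward the northeast (bearing 045°).
Geostrophic balance: in the Northern Hemisphere the Coriolis force deflects motion to the right, so the geostrophic wind blows 90° to the right of the pressure-gradient force (low pressure on the left).
Rotating 045° by 90° clockwise gives 135° — the wind blows toward the southeast.

135°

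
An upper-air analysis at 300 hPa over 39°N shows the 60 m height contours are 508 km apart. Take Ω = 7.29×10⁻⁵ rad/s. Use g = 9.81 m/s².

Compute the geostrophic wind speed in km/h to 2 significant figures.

45 km/h

Coriolis parameter at 39°N:
f = 2Ω sin φ = 2 × 7.29×10⁻⁵ × sin 39° = 9.18×10⁻⁵ s⁻¹
Height gradient: |∂Z/∂n| = 60 m / 508000 m = 1.18×10⁻⁴
On a pressure surface, geostrophic balance gives V_g = (g/f)|∂Z/∂n|:
V_g = 9.81 × 1.18×10⁻⁴ / 9.18×10⁻⁵ = 12.6 m/s
Converting: 12.6 m/s × 3.6 = 45 km/h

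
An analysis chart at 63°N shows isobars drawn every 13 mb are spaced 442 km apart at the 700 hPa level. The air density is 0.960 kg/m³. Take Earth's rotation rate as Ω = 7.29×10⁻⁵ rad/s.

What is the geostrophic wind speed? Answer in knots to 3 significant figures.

Coriolis parameter at 63°N:
f = 2Ω sin φ = 2 × 7.29×10⁻⁵ × sin 63° = 1.30×10⁻⁴ s⁻¹
Pressure gradient: |∂P/∂n| = 1300 Pa / 442000 m = 2.94×10⁻³ Pa/m
Geostrophic balance (pressure-gradient force = Coriolis force):
V_g = (1/(fρ)) |∂P/∂n| = 2.94×10⁻³ / (1.30×10⁻⁴ × 0.960) = 23.6 m/s
Converting: 23.6 m/s × 1.944 = 45.8 knots

45.8 knots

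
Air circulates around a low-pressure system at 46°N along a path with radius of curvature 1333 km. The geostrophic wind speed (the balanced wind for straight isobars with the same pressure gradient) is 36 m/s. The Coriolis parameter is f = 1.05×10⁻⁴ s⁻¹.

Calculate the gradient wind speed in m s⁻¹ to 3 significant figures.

Around a low, centrifugal force acts outward with Coriolis, so pressure-gradient force balances both:
(1/ρ)|∂P/∂n| = fV + V²/R  →  V² + fR·V − fR·V_g = 0
With fR = 1.05×10⁻⁴ × 1333×10³ m = 140 m/s:
V = [−fR + √((fR)² + 4 fR V_g)]/2 = [−140 + √(140² + 4×140×36)]/2 = 29.7 m/s
Subgeostrophic (V < V_g = 36 m/s), as expected around a low.

29.7 m s⁻¹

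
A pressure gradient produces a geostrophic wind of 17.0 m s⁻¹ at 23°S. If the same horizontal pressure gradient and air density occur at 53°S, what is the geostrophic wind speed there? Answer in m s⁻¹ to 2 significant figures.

With the same pressure gradient and density, V_g ∝ 1/f ∝ 1/sin φ.
V₂ = V₁ · sin φ₁ / sin φ₂ = 17.0 × sin 23° / sin 53°
V₂ = 17.0 × 0.3907/0.7986 = 8.3 m s⁻¹

8.3 m s⁻¹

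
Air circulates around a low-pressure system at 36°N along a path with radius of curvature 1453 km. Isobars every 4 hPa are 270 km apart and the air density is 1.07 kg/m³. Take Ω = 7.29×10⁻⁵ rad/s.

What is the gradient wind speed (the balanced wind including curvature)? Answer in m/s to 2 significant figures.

Coriolis parameter at 36°N:
f = 2Ω sin φ = 2 × 7.29×10⁻⁵ × sin 36° = 8.57×10⁻⁵ s⁻¹
Pressure gradient: |∂P/∂n| = 400 Pa / 270000 m = 1.48×10⁻³ Pa/m
Geostrophic speed: V_g = |∂P/∂n|/(fρ) = 1.48×10⁻³/(8.57×10⁻⁵ × 1.07) = 16.2 m/s
Around a low, centrifugal force acts outward with Coriolis, so pressure-gradient force balances both:
(1/ρ)|∂P/∂n| = fV + V²/R  →  V² + fR·V − fR·V_g = 0
With fR = 8.57×10⁻⁵ × 1453×10³ m = 125 m/s:
V = [−fR + √((fR)² + 4 fR V_g)]/2 = [−125 + √(125² + 4×125×16.2)]/2 = 14.5 m/s
Subgeostrophic (V < V_g = 16.2 m/s), as expected around a low.

14 m/s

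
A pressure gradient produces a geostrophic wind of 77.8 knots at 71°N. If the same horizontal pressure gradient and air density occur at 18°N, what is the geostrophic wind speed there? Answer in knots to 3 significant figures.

238 knots

With the same pressure gradient and density, V_g ∝ 1/f ∝ 1/sin φ.
V₂ = V₁ · sin φ₁ / sin φ₂ = 77.8 × sin 71° / sin 18°
V₂ = 77.8 × 0.9455/0.3090 = 238 knots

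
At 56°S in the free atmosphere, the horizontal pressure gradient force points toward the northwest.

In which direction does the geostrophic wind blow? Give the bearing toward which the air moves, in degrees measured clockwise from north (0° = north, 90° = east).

The pressure-gradient force points toward the northwest (bearing 315°).
Geostrophic balance: in the Southern Hemisphere the Coriolis force deflects motion to the left, so the geostrophic wind blows 90° to the left of the pressure-gradient force (low pressure on the right).
Rotating 315° by 90° counterclockwise gives 225° — the wind blows toward the southwest.

225°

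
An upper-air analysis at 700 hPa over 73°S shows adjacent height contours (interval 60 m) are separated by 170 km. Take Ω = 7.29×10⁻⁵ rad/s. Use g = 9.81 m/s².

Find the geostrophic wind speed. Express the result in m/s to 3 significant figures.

24.8 m/s

Coriolis parameter at 73°S:
f = 2Ω sin φ = 2 × 7.29×10⁻⁵ × sin 73° = 1.39×10⁻⁴ s⁻¹
Height gradient: |∂Z/∂n| = 60 m / 170000 m = 3.53×10⁻⁴
On a pressure surface, geostrophic balance gives V_g = (g/f)|∂Z/∂n|:
V_g = 9.81 × 3.53×10⁻⁴ / 1.39×10⁻⁴ = 24.8 m/s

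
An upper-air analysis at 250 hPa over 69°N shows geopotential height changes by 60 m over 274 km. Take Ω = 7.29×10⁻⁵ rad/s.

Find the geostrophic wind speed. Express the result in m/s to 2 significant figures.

Coriolis parameter at 69°N:
f = 2Ω sin φ = 2 × 7.29×10⁻⁵ × sin 69° = 1.36×10⁻⁴ s⁻¹
Height gradient: |∂Z/∂n| = 60 m / 274000 m = 2.19×10⁻⁴
On a pressure surface, geostrophic balance gives V_g = (g/f)|∂Z/∂n|:
V_g = 9.81 × 2.19×10⁻⁴ / 1.36×10⁻⁴ = 15.8 m/s

16 m/s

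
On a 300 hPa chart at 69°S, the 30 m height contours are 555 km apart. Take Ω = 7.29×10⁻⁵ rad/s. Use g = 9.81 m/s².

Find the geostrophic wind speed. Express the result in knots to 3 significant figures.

7.57 knots

Coriolis parameter at 69°S:
f = 2Ω sin φ = 2 × 7.29×10⁻⁵ × sin 69° = 1.36×10⁻⁴ s⁻¹
Height gradient: |∂Z/∂n| = 30 m / 555000 m = 5.41×10⁻⁵
On a pressure surface, geostrophic balance gives V_g = (g/f)|∂Z/∂n|:
V_g = 9.81 × 5.41×10⁻⁵ / 1.36×10⁻⁴ = 3.90 m/s
Converting: 3.90 m/s × 1.944 = 7.57 knots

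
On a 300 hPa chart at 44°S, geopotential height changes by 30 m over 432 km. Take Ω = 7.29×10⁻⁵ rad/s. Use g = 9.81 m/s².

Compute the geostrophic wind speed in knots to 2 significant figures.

Coriolis parameter at 44°S:
f = 2Ω sin φ = 2 × 7.29×10⁻⁵ × sin 44° = 1.01×10⁻⁴ s⁻¹
Height gradient: |∂Z/∂n| = 30 m / 432000 m = 6.94×10⁻⁵
On a pressure surface, geostrophic balance gives V_g = (g/f)|∂Z/∂n|:
V_g = 9.81 × 6.94×10⁻⁵ / 1.01×10⁻⁴ = 6.73 m/s
Converting: 6.73 m/s × 1.944 = 13 knots

13 knots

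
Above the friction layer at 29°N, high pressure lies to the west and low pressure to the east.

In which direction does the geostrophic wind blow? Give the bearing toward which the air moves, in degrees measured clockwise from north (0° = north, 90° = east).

The pressure-gradient force points toward the east (bearing 090°).
Geostrophic balance: in the Northern Hemisphere the Coriolis force deflects motion to the right, so the geostrophic wind blows 90° to the right of the pressure-gradient force (low pressure on the left).
Rotating 090° by 90° clockwise gives 180° — the wind blows toward the south.

180°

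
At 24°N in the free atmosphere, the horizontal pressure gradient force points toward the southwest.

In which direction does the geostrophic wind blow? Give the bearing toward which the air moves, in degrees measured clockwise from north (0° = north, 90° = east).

The pressure-gradient force points toward the southwest (bearing 225°).
Geostrophic balance: in the Northern Hemisphere the Coriolis force deflects motion to the right, so the geostrophic wind blows 90° to the right of the pressure-gradient force (low pressure on the left).
Rotating 225° by 90° clockwise gives 315° — the wind blows toward the northwest.

315°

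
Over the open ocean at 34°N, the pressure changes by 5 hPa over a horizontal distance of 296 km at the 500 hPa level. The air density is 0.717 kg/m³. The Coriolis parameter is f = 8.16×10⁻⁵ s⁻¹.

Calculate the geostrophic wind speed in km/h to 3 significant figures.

Pressure gradient: |∂P/∂n| = 500 Pa / 296000 m = 1.69×10⁻³ Pa/m
Geostrophic balance (pressure-gradient force = Coriolis force):
V_g = (1/(fρ)) |∂P/∂n| = 1.69×10⁻³ / (8.16×10⁻⁵ × 0.717) = 28.9 m/s
Converting: 28.9 m/s × 3.6 = 104 km/h

104 km/h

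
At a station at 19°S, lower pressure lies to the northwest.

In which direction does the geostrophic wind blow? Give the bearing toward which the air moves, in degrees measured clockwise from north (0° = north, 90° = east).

The pressure-gradient force points toward the northwest (bearing 315°).
Geostrophic balance: in the Southern Hemisphere the Coriolis force deflects motion to the left, so the geostrophic wind blows 90° to the left of the pressure-gradient force (low pressure on the right).
Rotating 315° by 90° counterclockwise gives 225° — the wind blows toward the southwest.

225°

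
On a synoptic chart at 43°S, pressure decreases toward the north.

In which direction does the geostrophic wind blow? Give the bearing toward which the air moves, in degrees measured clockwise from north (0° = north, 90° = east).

The pressure-gradient force points toward the north (bearing 000°).
Geostrophic balance: in the Southern Hemisphere the Coriolis force deflects motion to the left, so the geostrophic wind blows 90° to the left of the pressure-gradient force (low pressure on the right).
Rotating 000° by 90° counterclockwise gives 270° — the wind blows toward the west.

270°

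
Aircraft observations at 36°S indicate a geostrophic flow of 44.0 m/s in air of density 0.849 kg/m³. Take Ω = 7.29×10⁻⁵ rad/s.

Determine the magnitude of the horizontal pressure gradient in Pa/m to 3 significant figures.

3.20×10⁻³ Pa/m

Coriolis parameter at 36°S:
f = 2Ω sin φ = 2 × 7.29×10⁻⁵ × sin 36° = 8.57×10⁻⁵ s⁻¹
Geostrophic balance rearranged: |∂P/∂n| = f ρ V_g
|∂P/∂n| = 8.57×10⁻⁵ × 0.849 × 44.0 = 3.20×10⁻³ Pa/m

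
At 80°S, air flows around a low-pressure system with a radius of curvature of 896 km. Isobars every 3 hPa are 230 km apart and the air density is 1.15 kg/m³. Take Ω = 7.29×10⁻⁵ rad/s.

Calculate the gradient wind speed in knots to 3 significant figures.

Coriolis parameter at 80°S:
f = 2Ω sin φ = 2 × 7.29×10⁻⁵ × sin 80° = 1.44×10⁻⁴ s⁻¹
Pressure gradient: |∂P/∂n| = 300 Pa / 230000 m = 1.30×10⁻³ Pa/m
Geostrophic speed: V_g = |∂P/∂n|/(fρ) = 1.30×10⁻³/(1.44×10⁻⁴ × 1.15) = 7.90 m/s
Around a low, centrifugal force acts outward with Coriolis, so pressure-gradient force balances both:
(1/ρ)|∂P/∂n| = fV + V²/R  →  V² + fR·V − fR·V_g = 0
With fR = 1.44×10⁻⁴ × 896×10³ m = 129 m/s:
V = [−fR + √((fR)² + 4 fR V_g)]/2 = [−129 + √(129² + 4×129×7.9)]/2 = 7.47 m/s
Subgeostrophic (V < V_g = 7.9 m/s), as expected around a low.
Converting: 7.47 m/s × 1.944 = 14.5 knots

14.5 knots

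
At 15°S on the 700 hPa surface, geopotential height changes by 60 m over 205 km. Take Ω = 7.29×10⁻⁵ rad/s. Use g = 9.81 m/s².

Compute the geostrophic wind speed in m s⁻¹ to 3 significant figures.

76.1 m s⁻¹

Coriolis parameter at 15°S:
f = 2Ω sin φ = 2 × 7.29×10⁻⁵ × sin 15° = 3.77×10⁻⁵ s⁻¹
Height gradient: |∂Z/∂n| = 60 m / 205000 m = 2.93×10⁻⁴
On a pressure surface, geostrophic balance gives V_g = (g/f)|∂Z/∂n|:
V_g = 9.81 × 2.93×10⁻⁴ / 3.77×10⁻⁵ = 76.1 m/s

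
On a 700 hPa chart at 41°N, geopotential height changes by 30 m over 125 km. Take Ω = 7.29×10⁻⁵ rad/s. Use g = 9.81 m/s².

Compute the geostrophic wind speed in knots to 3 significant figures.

47.8 knots

Coriolis parameter at 41°N:
f = 2Ω sin φ = 2 × 7.29×10⁻⁵ × sin 41° = 9.57×10⁻⁵ s⁻¹
Height gradient: |∂Z/∂n| = 30 m / 125000 m = 2.40×10⁻⁴
On a pressure surface, geostrophic balance gives V_g = (g/f)|∂Z/∂n|:
V_g = 9.81 × 2.40×10⁻⁴ / 9.57×10⁻⁵ = 24.6 m/s
Converting: 24.6 m/s × 1.944 = 47.8 knots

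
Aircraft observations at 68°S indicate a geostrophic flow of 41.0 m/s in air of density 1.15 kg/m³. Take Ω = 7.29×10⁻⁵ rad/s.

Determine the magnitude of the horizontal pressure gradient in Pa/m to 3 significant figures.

6.37×10⁻³ Pa/m

Coriolis parameter at 68°S:
f = 2Ω sin φ = 2 × 7.29×10⁻⁵ × sin 68° = 1.35×10⁻⁴ s⁻¹
Geostrophic balance rearranged: |∂P/∂n| = f ρ V_g
|∂P/∂n| = 1.35×10⁻⁴ × 1.15 × 41.0 = 6.37×10⁻³ Pa/m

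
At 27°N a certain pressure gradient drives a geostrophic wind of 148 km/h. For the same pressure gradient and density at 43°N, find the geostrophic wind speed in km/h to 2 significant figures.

99 km/h

With the same pressure gradient and density, V_g ∝ 1/f ∝ 1/sin φ.
V₂ = V₁ · sin φ₁ / sin φ₂ = 148 × sin 27° / sin 43°
V₂ = 148 × 0.4540/0.6820 = 99 km/h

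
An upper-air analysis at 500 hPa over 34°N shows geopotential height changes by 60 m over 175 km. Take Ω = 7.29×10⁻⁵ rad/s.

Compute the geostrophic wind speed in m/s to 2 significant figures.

Coriolis parameter at 34°N:
f = 2Ω sin φ = 2 × 7.29×10⁻⁵ × sin 34° = 8.15×10⁻⁵ s⁻¹
Height gradient: |∂Z/∂n| = 60 m / 175000 m = 3.43×10⁻⁴
On a pressure surface, geostrophic balance gives V_g = (g/f)|∂Z/∂n|:
V_g = 9.81 × 3.43×10⁻⁴ / 8.15×10⁻⁵ = 41.3 m/s

41 m/s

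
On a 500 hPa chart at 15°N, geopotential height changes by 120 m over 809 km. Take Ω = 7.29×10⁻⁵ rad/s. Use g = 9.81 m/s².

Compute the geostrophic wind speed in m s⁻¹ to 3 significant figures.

38.6 m s⁻¹

Coriolis parameter at 15°N:
f = 2Ω sin φ = 2 × 7.29×10⁻⁵ × sin 15° = 3.77×10⁻⁵ s⁻¹
Height gradient: |∂Z/∂n| = 120 m / 809000 m = 1.48×10⁻⁴
On a pressure surface, geostrophic balance gives V_g = (g/f)|∂Z/∂n|:
V_g = 9.81 × 1.48×10⁻⁴ / 3.77×10⁻⁵ = 38.6 m/s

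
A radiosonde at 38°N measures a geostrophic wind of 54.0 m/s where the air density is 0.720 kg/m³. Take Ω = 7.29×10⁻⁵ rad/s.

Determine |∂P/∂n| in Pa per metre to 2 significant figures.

3.5×10⁻³ Pa/m

Coriolis parameter at 38°N:
f = 2Ω sin φ = 2 × 7.29×10⁻⁵ × sin 38° = 8.98×10⁻⁵ s⁻¹
Geostrophic balance rearranged: |∂P/∂n| = f ρ V_g
|∂P/∂n| = 8.98×10⁻⁵ × 0.720 × 54.0 = 3.49×10⁻³ Pa/m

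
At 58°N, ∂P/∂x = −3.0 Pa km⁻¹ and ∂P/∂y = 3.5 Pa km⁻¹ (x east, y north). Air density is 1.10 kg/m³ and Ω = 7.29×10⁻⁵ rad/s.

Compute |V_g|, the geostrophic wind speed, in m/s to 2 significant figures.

Coriolis parameter at 58°N:
f = 2Ω sin φ = 2 × 7.29×10⁻⁵ × sin 58° = 1.24×10⁻⁴ s⁻¹
Component geostrophic relations (x east, y north):
u_g = −(1/(fρ)) ∂P/∂y,  v_g = (1/(fρ)) ∂P/∂x
u_g = −(3.5×10⁻³)/(1.24×10⁻⁴ × 1.10) = −25.7 m/s;  v_g = (−3.0×10⁻³)/(1.24×10⁻⁴ × 1.10) = −22.1 m/s
|V_g| = √(u_g² + v_g²) = 33.9 m/s

34 m/s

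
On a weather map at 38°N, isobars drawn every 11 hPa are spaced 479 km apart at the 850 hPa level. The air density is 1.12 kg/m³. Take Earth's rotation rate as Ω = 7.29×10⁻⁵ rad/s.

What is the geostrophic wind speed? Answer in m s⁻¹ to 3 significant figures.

22.8 m s⁻¹

Coriolis parameter at 38°N:
f = 2Ω sin φ = 2 × 7.29×10⁻⁵ × sin 38° = 8.98×10⁻⁵ s⁻¹
Pressure gradient: |∂P/∂n| = 1100 Pa / 479000 m = 2.30×10⁻³ Pa/m
Geostrophic balance (pressure-gradient force = Coriolis force):
V_g = (1/(fρ)) |∂P/∂n| = 2.30×10⁻³ / (8.98×10⁻⁵ × 1.12) = 22.8 m/s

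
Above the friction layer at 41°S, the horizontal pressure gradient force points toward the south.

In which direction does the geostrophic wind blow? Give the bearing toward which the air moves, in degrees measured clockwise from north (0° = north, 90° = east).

090°

The pressure-gradient force points toward the south (bearing 180°).
Geostrophic balance: in the Southern Hemisphere the Coriolis force deflects motion to the left, so the geostrophic wind blows 90° to the left of the pressure-gradient force (low pressure on the right).
Rotating 180° by 90° counterclockwise gives 090° — the wind blows toward the east.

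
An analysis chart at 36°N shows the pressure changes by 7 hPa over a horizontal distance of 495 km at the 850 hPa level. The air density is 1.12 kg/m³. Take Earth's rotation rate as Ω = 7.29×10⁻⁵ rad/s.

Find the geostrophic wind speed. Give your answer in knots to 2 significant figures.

Coriolis parameter at 36°N:
f = 2Ω sin φ = 2 × 7.29×10⁻⁵ × sin 36° = 8.57×10⁻⁵ s⁻¹
Pressure gradient: |∂P/∂n| = 700 Pa / 495000 m = 1.41×10⁻³ Pa/m
Geostrophic balance (pressure-gradient force = Coriolis force):
V_g = (1/(fρ)) |∂P/∂n| = 1.41×10⁻³ / (8.57×10⁻⁵ × 1.12) = 14.7 m/s
Converting: 14.7 m/s × 1.944 = 29 knots

29 knots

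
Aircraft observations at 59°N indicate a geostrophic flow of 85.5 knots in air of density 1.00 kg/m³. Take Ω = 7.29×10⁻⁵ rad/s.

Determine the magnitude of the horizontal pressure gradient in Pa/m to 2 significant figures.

Coriolis parameter at 59°N:
f = 2Ω sin φ = 2 × 7.29×10⁻⁵ × sin 59° = 1.25×10⁻⁴ s⁻¹
Wind speed in SI: 85.5 knots = 44.0 m/s
Geostrophic balance rearranged: |∂P/∂n| = f ρ V_g
|∂P/∂n| = 1.25×10⁻⁴ × 1.00 × 44.0 = 5.50×10⁻³ Pa/m

5.5×10⁻³ Pa/m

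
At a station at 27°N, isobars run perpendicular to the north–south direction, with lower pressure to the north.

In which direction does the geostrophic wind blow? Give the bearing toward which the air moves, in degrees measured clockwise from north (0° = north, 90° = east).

The pressure-gradient force points toward the north (bearing 000°).
Geostrophic balance: in the Northern Hemisphere the Coriolis force deflects motion to the right, so the geostrophic wind blows 90° to the right of the pressure-gradient force (low pressure on the left).
Rotating 000° by 90° clockwise gives 090° — the wind blows toward the east.

090°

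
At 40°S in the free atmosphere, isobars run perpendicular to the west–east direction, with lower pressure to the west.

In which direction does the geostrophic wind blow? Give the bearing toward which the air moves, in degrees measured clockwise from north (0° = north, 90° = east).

180°

The pressure-gradient force points toward the west (bearing 270°).
Geostrophic balance: in the Southern Hemisphere the Coriolis force deflects motion to the left, so the geostrophic wind blows 90° to the left of the pressure-gradient force (low pressure on the right).
Rotating 270° by 90° counterclockwise gives 180° — the wind blows toward the south.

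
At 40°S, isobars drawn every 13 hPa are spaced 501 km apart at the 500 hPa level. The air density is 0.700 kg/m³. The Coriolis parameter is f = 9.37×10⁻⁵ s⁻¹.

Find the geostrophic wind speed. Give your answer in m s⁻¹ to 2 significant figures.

40 m s⁻¹

Pressure gradient: |∂P/∂n| = 1300 Pa / 501000 m = 2.59×10⁻³ Pa/m
Geostrophic balance (pressure-gradient force = Coriolis force):
V_g = (1/(fρ)) |∂P/∂n| = 2.59×10⁻³ / (9.37×10⁻⁵ × 0.700) = 39.6 m/s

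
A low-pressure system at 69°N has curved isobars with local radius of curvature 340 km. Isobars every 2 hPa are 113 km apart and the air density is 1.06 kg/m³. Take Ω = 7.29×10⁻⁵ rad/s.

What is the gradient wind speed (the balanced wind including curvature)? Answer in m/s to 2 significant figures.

10 m/s

Coriolis parameter at 69°N:
f = 2Ω sin φ = 2 × 7.29×10⁻⁵ × sin 69° = 1.36×10⁻⁴ s⁻¹
Pressure gradient: |∂P/∂n| = 200 Pa / 113000 m = 1.77×10⁻³ Pa/m
Geostrophic speed: V_g = |∂P/∂n|/(fρ) = 1.77×10⁻³/(1.36×10⁻⁴ × 1.06) = 12.3 m/s
Around a low, centrifugal force acts outward with Coriolis, so pressure-gradient force balances both:
(1/ρ)|∂P/∂n| = fV + V²/R  →  V² + fR·V − fR·V_g = 0
With fR = 1.36×10⁻⁴ × 340×10³ m = 46.3 m/s:
V = [−fR + √((fR)² + 4 fR V_g)]/2 = [−46.3 + √(46.3² + 4×46.3×12.3)]/2 = 10.1 m/s
Subgeostrophic (V < V_g = 12.3 m/s), as expected around a low.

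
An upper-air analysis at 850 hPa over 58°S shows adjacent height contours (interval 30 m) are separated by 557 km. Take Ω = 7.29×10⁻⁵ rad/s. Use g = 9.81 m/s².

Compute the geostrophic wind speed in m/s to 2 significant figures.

4.3 m/s

Coriolis parameter at 58°S:
f = 2Ω sin φ = 2 × 7.29×10⁻⁵ × sin 58° = 1.24×10⁻⁴ s⁻¹
Height gradient: |∂Z/∂n| = 30 m / 557000 m = 5.39×10⁻⁵
On a pressure surface, geostrophic balance gives V_g = (g/f)|∂Z/∂n|:
V_g = 9.81 × 5.39×10⁻⁵ / 1.24×10⁻⁴ = 4.27 m/s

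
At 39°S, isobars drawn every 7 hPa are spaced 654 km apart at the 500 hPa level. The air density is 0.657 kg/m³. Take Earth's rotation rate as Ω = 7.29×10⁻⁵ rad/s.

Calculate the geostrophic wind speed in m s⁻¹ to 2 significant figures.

Coriolis parameter at 39°S:
f = 2Ω sin φ = 2 × 7.29×10⁻⁵ × sin 39° = 9.18×10⁻⁵ s⁻¹
Pressure gradient: |∂P/∂n| = 700 Pa / 654000 m = 1.07×10⁻³ Pa/m
Geostrophic balance (pressure-gradient force = Coriolis force):
V_g = (1/(fρ)) |∂P/∂n| = 1.07×10⁻³ / (9.18×10⁻⁵ × 0.657) = 17.8 m/s

18 m s⁻¹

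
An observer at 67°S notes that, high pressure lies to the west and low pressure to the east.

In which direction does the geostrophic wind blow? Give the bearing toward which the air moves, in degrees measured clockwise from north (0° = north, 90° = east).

000°

The pressure-gradient force points toward the east (bearing 090°).
Geostrophic balance: in the Southern Hemisphere the Coriolis force deflects motion to the left, so the geostrophic wind blows 90° to the left of the pressure-gradient force (low pressure on the right).
Rotating 090° by 90° counterclockwise gives 000° — the wind blows toward the north.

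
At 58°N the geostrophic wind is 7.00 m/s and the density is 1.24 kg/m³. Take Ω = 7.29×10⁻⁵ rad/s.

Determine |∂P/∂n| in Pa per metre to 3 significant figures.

1.07×10⁻³ Pa/m

Coriolis parameter at 58°N:
f = 2Ω sin φ = 2 × 7.29×10⁻⁵ × sin 58° = 1.24×10⁻⁴ s⁻¹
Geostrophic balance rearranged: |∂P/∂n| = f ρ V_g
|∂P/∂n| = 1.24×10⁻⁴ × 1.24 × 7.00 = 1.07×10⁻³ Pa/m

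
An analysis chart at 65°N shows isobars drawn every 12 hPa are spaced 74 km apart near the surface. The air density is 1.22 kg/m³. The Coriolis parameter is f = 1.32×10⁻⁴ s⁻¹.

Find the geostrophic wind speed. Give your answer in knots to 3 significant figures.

Pressure gradient: |∂P/∂n| = 1200 Pa / 74000 m = 1.62×10⁻² Pa/m
Geostrophic balance (pressure-gradient force = Coriolis force):
V_g = (1/(fρ)) |∂P/∂n| = 1.62×10⁻² / (1.32×10⁻⁴ × 1.22) = 101 m/s
Converting: 101 m/s × 1.944 = 196 knots

196 knots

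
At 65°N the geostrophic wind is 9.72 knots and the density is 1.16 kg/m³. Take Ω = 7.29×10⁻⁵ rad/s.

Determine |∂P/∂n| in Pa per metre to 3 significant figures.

Coriolis parameter at 65°N:
f = 2Ω sin φ = 2 × 7.29×10⁻⁵ × sin 65° = 1.32×10⁻⁴ s⁻¹
Wind speed in SI: 9.72 knots = 5.00 m/s
Geostrophic balance rearranged: |∂P/∂n| = f ρ V_g
|∂P/∂n| = 1.32×10⁻⁴ × 1.16 × 5.00 = 7.66×10⁻⁴ Pa/m

7.66×10⁻⁴ Pa/m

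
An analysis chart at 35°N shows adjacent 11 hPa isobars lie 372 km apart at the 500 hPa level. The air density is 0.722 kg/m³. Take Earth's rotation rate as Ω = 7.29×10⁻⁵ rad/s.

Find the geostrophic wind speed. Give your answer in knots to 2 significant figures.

Coriolis parameter at 35°N:
f = 2Ω sin φ = 2 × 7.29×10⁻⁵ × sin 35° = 8.36×10⁻⁵ s⁻¹
Pressure gradient: |∂P/∂n| = 1100 Pa / 372000 m = 2.96×10⁻³ Pa/m
Geostrophic balance (pressure-gradient force = Coriolis force):
V_g = (1/(fρ)) |∂P/∂n| = 2.96×10⁻³ / (8.36×10⁻⁵ × 0.722) = 49.0 m/s
Converting: 49.0 m/s × 1.944 = 95 knots

95 knots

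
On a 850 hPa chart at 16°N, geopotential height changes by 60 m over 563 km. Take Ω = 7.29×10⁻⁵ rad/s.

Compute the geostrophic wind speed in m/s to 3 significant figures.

Coriolis parameter at 16°N:
f = 2Ω sin φ = 2 × 7.29×10⁻⁵ × sin 16° = 4.02×10⁻⁵ s⁻¹
Height gradient: |∂Z/∂n| = 60 m / 563000 m = 1.07×10⁻⁴
On a pressure surface, geostrophic balance gives V_g = (g/f)|∂Z/∂n|:
V_g = 9.81 × 1.07×10⁻⁴ / 4.02×10⁻⁵ = 26.0 m/s

26.0 m/s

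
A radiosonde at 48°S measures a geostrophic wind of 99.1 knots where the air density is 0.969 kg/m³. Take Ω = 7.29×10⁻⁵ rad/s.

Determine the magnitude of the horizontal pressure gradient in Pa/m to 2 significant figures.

5.4×10⁻³ Pa/m

Coriolis parameter at 48°S:
f = 2Ω sin φ = 2 × 7.29×10⁻⁵ × sin 48° = 1.08×10⁻⁴ s⁻¹
Wind speed in SI: 99.1 knots = 51.0 m/s
Geostrophic balance rearranged: |∂P/∂n| = f ρ V_g
|∂P/∂n| = 1.08×10⁻⁴ × 0.969 × 51.0 = 5.35×10⁻³ Pa/m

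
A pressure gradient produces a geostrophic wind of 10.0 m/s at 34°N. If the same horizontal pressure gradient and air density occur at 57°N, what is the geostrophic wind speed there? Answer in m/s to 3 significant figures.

6.67 m/s

With the same pressure gradient and density, V_g ∝ 1/f ∝ 1/sin φ.
V₂ = V₁ · sin φ₁ / sin φ₂ = 10.0 × sin 34° / sin 57°
V₂ = 10.0 × 0.5592/0.8387 = 6.67 m/s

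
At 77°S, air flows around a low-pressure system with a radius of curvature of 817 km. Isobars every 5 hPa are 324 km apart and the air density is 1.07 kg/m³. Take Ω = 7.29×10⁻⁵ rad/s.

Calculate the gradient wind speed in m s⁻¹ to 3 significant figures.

Coriolis parameter at 77°S:
f = 2Ω sin φ = 2 × 7.29×10⁻⁵ × sin 77° = 1.42×10⁻⁴ s⁻¹
Pressure gradient: |∂P/∂n| = 500 Pa / 324000 m = 1.54×10⁻³ Pa/m
Geostrophic speed: V_g = |∂P/∂n|/(fρ) = 1.54×10⁻³/(1.42×10⁻⁴ × 1.07) = 10.2 m/s
Around a low, centrifugal force acts outward with Coriolis, so pressure-gradient force balances both:
(1/ρ)|∂P/∂n| = fV + V²/R  →  V² + fR·V − fR·V_g = 0
With fR = 1.42×10⁻⁴ × 817×10³ m = 116 m/s:
V = [−fR + √((fR)² + 4 fR V_g)]/2 = [−116 + √(116² + 4×116×10.2)]/2 = 9.39 m/s
Subgeostrophic (V < V_g = 10.2 m/s), as expected around a low.

9.39 m s⁻¹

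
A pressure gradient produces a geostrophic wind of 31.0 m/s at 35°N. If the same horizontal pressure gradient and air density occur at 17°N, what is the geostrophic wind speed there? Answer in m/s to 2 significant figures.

61 m/s

With the same pressure gradient and density, V_g ∝ 1/f ∝ 1/sin φ.
V₂ = V₁ · sin φ₁ / sin φ₂ = 31.0 × sin 35° / sin 17°
V₂ = 31.0 × 0.5736/0.2924 = 61 m/s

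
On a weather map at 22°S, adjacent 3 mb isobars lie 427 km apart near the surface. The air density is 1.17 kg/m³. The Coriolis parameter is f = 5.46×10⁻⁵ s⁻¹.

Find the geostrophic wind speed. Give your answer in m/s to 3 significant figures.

11.0 m/s

Pressure gradient: |∂P/∂n| = 300 Pa / 427000 m = 7.03×10⁻⁴ Pa/m
Geostrophic balance (pressure-gradient force = Coriolis force):
V_g = (1/(fρ)) |∂P/∂n| = 7.03×10⁻⁴ / (5.46×10⁻⁵ × 1.17) = 11.0 m/s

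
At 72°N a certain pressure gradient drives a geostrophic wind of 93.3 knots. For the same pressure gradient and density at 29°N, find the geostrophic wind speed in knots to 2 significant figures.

180 knots

With the same pressure gradient and density, V_g ∝ 1/f ∝ 1/sin φ.
V₂ = V₁ · sin φ₁ / sin φ₂ = 93.3 × sin 72° / sin 29°
V₂ = 93.3 × 0.9511/0.4848 = 180 knots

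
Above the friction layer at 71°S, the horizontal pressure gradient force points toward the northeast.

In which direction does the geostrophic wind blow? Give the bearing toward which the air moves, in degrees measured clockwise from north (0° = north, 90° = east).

The pressure-gradient force points toward the northeast (bearing 045°).
Geostrophic balance: in the Southern Hemisphere the Coriolis force deflects motion to the left, so the geostrophic wind blows 90° to the left of the pressure-gradient force (low pressure on the right).
Rotating 045° by 90° counterclockwise gives 315° — the wind blows toward the northwest.

315°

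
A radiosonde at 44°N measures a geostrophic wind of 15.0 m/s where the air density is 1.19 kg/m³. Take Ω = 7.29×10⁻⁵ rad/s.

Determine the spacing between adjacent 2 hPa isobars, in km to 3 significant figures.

111 km

Coriolis parameter at 44°N:
f = 2Ω sin φ = 2 × 7.29×10⁻⁵ × sin 44° = 1.01×10⁻⁴ s⁻¹
Geostrophic balance rearranged: |∂P/∂n| = f ρ V_g
|∂P/∂n| = 1.01×10⁻⁴ × 1.19 × 15.0 = 1.81×10⁻³ Pa/m
Isobar spacing: Δn = ΔP/|∂P/∂n| = 200 Pa / 1.81×10⁻³ Pa/m = 110627 m ≈ 111 km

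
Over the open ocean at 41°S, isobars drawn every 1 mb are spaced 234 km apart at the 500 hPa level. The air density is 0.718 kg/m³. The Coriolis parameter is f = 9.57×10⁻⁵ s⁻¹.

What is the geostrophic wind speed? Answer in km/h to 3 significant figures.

Pressure gradient: |∂P/∂n| = 100 Pa / 234000 m = 4.27×10⁻⁴ Pa/m
Geostrophic balance (pressure-gradient force = Coriolis force):
V_g = (1/(fρ)) |∂P/∂n| = 4.27×10⁻⁴ / (9.57×10⁻⁵ × 0.718) = 6.22 m/s
Converting: 6.22 m/s × 3.6 = 22.4 km/h

22.4 km/h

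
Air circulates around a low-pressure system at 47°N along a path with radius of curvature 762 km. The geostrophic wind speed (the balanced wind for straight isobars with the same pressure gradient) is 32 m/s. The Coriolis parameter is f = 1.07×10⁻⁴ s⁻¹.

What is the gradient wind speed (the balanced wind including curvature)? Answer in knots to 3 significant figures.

Around a low, centrifugal force acts outward with Coriolis, so pressure-gradient force balances both:
(1/ρ)|∂P/∂n| = fV + V²/R  →  V² + fR·V − fR·V_g = 0
With fR = 1.07×10⁻⁴ × 762×10³ m = 81.5 m/s:
V = [−fR + √((fR)² + 4 fR V_g)]/2 = [−81.5 + √(81.5² + 4×81.5×32)]/2 = 24.6 m/s
Subgeostrophic (V < V_g = 32 m/s), as expected around a low.
Converting: 24.6 m/s × 1.944 = 47.8 knots

47.8 knots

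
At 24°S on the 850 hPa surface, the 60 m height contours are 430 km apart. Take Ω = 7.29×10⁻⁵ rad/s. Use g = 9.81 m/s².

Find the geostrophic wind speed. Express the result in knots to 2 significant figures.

Coriolis parameter at 24°S:
f = 2Ω sin φ = 2 × 7.29×10⁻⁵ × sin 24° = 5.93×10⁻⁵ s⁻¹
Height gradient: |∂Z/∂n| = 60 m / 430000 m = 1.40×10⁻⁴
On a pressure surface, geostrophic balance gives V_g = (g/f)|∂Z/∂n|:
V_g = 9.81 × 1.40×10⁻⁴ / 5.93×10⁻⁵ = 23.1 m/s
Converting: 23.1 m/s × 1.944 = 45 knots

45 knots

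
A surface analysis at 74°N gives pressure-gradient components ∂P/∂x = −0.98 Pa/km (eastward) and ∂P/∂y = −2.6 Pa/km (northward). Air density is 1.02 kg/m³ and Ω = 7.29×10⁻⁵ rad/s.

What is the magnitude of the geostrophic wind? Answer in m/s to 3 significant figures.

Coriolis parameter at 74°N:
f = 2Ω sin φ = 2 × 7.29×10⁻⁵ × sin 74° = 1.40×10⁻⁴ s⁻¹
Component geostrophic relations (x east, y north):
u_g = −(1/(fρ)) ∂P/∂y,  v_g = (1/(fρ)) ∂P/∂x
u_g = −(−2.6×10⁻³)/(1.40×10⁻⁴ × 1.02) = 18.2 m/s;  v_g = (−0.98×10⁻³)/(1.40×10⁻⁴ × 1.02) = −6.86 m/s
|V_g| = √(u_g² + v_g²) = 19.4 m/s

19.4 m/s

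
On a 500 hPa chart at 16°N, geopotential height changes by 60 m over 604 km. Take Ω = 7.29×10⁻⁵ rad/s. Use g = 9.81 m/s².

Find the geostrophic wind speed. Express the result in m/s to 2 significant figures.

24 m/s

Coriolis parameter at 16°N:
f = 2Ω sin φ = 2 × 7.29×10⁻⁵ × sin 16° = 4.02×10⁻⁵ s⁻¹
Height gradient: |∂Z/∂n| = 60 m / 604000 m = 9.93×10⁻⁵
On a pressure surface, geostrophic balance gives V_g = (g/f)|∂Z/∂n|:
V_g = 9.81 × 9.93×10⁻⁵ / 4.02×10⁻⁵ = 24.2 m/s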